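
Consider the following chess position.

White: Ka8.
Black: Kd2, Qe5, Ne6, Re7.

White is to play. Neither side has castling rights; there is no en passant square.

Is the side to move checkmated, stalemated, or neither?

White to move; white king on a8.
In check: no.
King squares — a7: attacked by Re7; b7: attacked by Re7; b8: attacked by Qe5.
Legal moves for White: none.
Not in check and no legal moves → stalemate.

stalemate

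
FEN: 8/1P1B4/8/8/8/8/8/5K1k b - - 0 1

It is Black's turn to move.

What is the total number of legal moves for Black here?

Black to move; king on h1.
In check: no.
Legal moves: Kh2.
Count: 1.

1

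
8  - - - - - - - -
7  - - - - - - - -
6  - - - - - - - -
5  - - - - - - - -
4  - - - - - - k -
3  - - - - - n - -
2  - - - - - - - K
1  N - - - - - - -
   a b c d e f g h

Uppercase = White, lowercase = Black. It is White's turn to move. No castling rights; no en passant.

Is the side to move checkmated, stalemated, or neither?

White to move; white king on h2.
In check: yes, from the black knight on f3.
Legal moves for White: Kg2, Kh1.
White is in check but has 2 legal moves → neither.

neither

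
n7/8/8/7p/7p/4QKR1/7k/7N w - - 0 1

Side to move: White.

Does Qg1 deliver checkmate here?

yes

After Qg1: black king on h2; in check: yes, from the white queen on g1.
King squares — g1: attacked by Rg3; h1: attacked by Qg1; g2: attacked by Qg1; g3: attacked by Qg1; h3: attacked by Rg3.
Black has no legal moves → checkmate.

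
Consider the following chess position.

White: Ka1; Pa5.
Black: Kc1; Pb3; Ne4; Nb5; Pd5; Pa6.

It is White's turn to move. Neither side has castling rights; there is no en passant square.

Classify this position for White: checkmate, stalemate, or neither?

White to move; white king on a1.
In check: no.
King squares — b1: attacked by Kc1; a2: attacked by Pb3; b2: attacked by Kc1.
Legal moves for White: none.
Not in check and no legal moves → stalemate.

stalemate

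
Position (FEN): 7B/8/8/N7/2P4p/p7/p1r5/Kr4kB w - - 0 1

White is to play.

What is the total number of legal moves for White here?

White to move; king on a1.
In check: yes, from the black rook on b1.
Legal moves: none.
Count: 0.

0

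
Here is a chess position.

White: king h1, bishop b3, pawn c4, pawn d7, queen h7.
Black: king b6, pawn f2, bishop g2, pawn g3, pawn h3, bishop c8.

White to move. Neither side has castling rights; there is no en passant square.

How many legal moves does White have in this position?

0

White to move; king on h1.
In check: yes, from the black bishop on g2.
Legal moves: none.
Count: 0.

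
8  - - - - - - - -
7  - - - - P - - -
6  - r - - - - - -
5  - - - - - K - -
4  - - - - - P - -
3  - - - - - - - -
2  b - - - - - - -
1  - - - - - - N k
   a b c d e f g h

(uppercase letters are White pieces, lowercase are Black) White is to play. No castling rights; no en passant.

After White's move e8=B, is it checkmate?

no

After e8=B: black king on h1; in check: no.
Black is not in check, so this cannot be checkmate.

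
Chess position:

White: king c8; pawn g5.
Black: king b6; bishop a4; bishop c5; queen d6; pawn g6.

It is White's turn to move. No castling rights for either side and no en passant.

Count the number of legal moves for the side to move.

White to move; king on c8.
In check: no.
Legal moves: none.
Count: 0.

0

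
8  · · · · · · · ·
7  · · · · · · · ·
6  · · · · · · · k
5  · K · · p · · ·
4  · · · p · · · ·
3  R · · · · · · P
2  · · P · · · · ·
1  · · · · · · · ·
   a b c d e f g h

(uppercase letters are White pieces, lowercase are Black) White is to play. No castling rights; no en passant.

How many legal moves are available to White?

24

White to move; king on b5.
In check: no.
Legal moves: Kc6, Kb6, Ka6, Kc5, Ka5, Kc4, Kb4, Ka4, Ra8, Ra7, Ra6+, Ra5, Ra4, Rg3, Rf3, Re3, Rd3, Rc3, Rb3, Ra2, Ra1, h4, c3, c4.
Count: 24.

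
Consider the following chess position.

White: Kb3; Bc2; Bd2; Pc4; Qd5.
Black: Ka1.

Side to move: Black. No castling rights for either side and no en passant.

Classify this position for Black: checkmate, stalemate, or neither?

stalemate

Black to move; black king on a1.
In check: no.
King squares — b1: attacked by Bc2; a2: attacked by Kb3; b2: attacked by Kb3.
Legal moves for Black: none.
Not in check and no legal moves → stalemate.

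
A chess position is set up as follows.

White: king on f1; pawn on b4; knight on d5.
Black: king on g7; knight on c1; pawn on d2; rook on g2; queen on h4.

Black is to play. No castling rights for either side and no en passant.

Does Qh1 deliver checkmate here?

yes

After Qh1: white king on f1; in check: yes, from the black queen on h1.
King squares — e1: attacked by Qh1; g1: attacked by Qh1; e2: attacked by Nc1; f2: attacked by Rg2; g2: attacked by Qh1.
White has no legal moves → checkmate.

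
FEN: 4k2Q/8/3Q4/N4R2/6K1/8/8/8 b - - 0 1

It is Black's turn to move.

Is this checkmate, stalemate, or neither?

checkmate

Black to move; black king on e8.
In check: yes, from the white queen on h8.
King squares — d7: attacked by Qd6; e7: attacked by Qd6; f7: attacked by Rf5; d8: attacked by Qd6; f8: attacked by Rf5.
Legal moves for Black: none.
In check with no legal moves → checkmate.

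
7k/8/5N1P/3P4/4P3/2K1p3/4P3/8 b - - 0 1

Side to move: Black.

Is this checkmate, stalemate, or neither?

Black to move; black king on h8.
In check: no.
King squares — g7: attacked by Ph6; h7: attacked by Nf6; g8: attacked by Nf6.
Legal moves for Black: none.
Not in check and no legal moves → stalemate.

stalemate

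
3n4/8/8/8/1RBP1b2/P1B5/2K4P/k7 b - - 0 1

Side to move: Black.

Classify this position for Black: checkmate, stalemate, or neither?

checkmate

Black to move; black king on a1.
In check: yes, from the white bishop on c3.
King squares — b1: attacked by Kc2; a2: attacked by Bc4; b2: attacked by Kc2.
Legal moves for Black: none.
In check with no legal moves → checkmate.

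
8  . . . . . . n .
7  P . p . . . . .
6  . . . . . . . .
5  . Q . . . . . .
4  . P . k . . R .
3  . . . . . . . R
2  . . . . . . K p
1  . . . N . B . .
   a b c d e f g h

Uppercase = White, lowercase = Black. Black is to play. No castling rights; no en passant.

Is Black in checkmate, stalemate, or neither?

Black to move; black king on d4.
In check: yes, from the white rook on g4.
King squares — c3: attacked by Nd1; d3: attacked by Bf1; e3: attacked by Nd1; c4: attacked by Bf1; e4: attacked by Rg4; c5: attacked by Pb4; d5: attacked by Qb5; e5: attacked by Qb5.
Legal moves for Black: none.
In check with no legal moves → checkmate.

checkmate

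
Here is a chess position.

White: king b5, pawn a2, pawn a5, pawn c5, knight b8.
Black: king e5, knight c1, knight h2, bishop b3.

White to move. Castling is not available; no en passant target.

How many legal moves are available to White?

12

White to move; king on b5.
In check: no.
Legal moves: Nd7+, Nc6+, Na6, Kc6, Kb6, Ka6, Kb4, axb3, c6, a6, a3, a4.
Count: 12.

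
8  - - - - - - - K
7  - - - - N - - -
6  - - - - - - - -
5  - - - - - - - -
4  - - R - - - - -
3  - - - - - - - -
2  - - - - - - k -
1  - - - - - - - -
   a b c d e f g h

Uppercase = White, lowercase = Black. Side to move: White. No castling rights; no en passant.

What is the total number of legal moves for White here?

23

White to move; king on h8.
In check: no.
Legal moves: Kg8, Kh7, Kg7, Ng8, Nc8, Ng6, Nc6, Nf5, Nd5, Rc8, Rc7, Rc6, Rc5, Rh4, Rg4+, Rf4, Re4, Rd4, Rb4, Ra4, Rc3, Rc2+, Rc1.
Count: 23.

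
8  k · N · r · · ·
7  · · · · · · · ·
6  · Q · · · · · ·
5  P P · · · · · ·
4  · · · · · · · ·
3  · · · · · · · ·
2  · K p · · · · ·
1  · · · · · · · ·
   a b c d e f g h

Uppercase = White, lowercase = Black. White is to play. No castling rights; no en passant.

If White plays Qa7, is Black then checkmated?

After Qa7: black king on a8; in check: yes, from the white queen on a7.
King squares — a7: attacked by Nc8; b7: attacked by Qa7; b8: attacked by Qa7.
Black has no legal moves → checkmate.

yes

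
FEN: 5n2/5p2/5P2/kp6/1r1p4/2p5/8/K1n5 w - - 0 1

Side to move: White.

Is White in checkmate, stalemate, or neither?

stalemate

White to move; white king on a1.
In check: no.
King squares — b1: attacked by Rb4; a2: attacked by Nc1; b2: attacked by Pc3.
Legal moves for White: none.
Not in check and no legal moves → stalemate.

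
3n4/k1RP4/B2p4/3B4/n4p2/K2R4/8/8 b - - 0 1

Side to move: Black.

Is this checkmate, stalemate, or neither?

neither

Black to move; black king on a7.
In check: yes, from the white rook on c7.
King squares — a6: available; b6: available; b7: attacked by Bd5; a8: attacked by Bd5; b8: available.
Legal moves for Black: Kb8, Kb6, Kxa6, Nb7.
Black is in check but has 4 legal moves → neither.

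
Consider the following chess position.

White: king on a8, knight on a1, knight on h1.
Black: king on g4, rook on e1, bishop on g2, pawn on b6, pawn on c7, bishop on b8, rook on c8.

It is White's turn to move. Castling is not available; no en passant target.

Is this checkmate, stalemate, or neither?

checkmate

White to move; white king on a8.
In check: yes, from the black bishop on g2.
King squares — a7: attacked by Bb8; b7: attacked by Bg2; b8: attacked by Rc8.
Legal moves for White: none.
In check with no legal moves → checkmate.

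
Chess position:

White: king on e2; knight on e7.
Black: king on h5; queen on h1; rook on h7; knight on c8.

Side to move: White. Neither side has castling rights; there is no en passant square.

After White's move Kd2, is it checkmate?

no

After Kd2: black king on h5; in check: no.
Black is not in check, so this cannot be checkmate.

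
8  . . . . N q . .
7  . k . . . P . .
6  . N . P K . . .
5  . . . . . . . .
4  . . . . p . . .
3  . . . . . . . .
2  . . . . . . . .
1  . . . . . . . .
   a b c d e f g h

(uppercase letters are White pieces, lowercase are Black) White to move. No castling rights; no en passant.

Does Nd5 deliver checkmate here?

no

After Nd5: black king on b7; in check: no.
Black is not in check, so this cannot be checkmate.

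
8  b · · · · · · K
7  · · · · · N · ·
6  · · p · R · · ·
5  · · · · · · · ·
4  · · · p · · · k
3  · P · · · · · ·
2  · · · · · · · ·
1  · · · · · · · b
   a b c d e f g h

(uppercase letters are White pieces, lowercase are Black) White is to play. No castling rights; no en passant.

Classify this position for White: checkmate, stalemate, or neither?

White to move; white king on h8.
In check: no.
Legal moves for White include: Kg8, Kh7, Kg7, Nd8, Nh6, Nd6, Ng5, Ne5, Re8, Re7, Rh6+, Rg6, Rf6, Rd6, Rxc6, Re5, Re4+, Re3, ... (list truncated; more exist).
White has legal moves and is not in check → neither.

neither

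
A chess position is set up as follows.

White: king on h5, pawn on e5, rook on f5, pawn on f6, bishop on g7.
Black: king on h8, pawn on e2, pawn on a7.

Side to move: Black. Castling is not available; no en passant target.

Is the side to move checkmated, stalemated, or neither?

neither

Black to move; black king on h8.
In check: yes, from the white bishop on g7.
Legal moves for Black: Kg8, Kh7.
Black is in check but has 2 legal moves → neither.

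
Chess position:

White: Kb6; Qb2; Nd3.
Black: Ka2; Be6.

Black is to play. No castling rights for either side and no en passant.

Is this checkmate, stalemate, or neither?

checkmate

Black to move; black king on a2.
In check: yes, from the white queen on b2.
King squares — a1: attacked by Qb2; b1: attacked by Qb2; b2: attacked by Nd3; a3: attacked by Qb2; b3: attacked by Qb2.
Legal moves for Black: none.
In check with no legal moves → checkmate.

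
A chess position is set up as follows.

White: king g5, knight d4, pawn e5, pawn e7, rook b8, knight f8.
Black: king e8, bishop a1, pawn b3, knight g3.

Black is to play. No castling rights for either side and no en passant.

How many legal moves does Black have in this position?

Black to move; king on e8.
In check: yes, from the white rook on b8.
Legal moves: Kf7, Kxe7.
Count: 2.

2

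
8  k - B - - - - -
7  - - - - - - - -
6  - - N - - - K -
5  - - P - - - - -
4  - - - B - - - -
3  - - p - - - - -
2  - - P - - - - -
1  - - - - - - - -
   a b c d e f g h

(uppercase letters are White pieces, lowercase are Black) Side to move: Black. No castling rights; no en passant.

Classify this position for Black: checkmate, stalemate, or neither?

Black to move; black king on a8.
In check: no.
King squares — a7: attacked by Nc6; b7: attacked by Bc8; b8: attacked by Nc6.
Legal moves for Black: none.
Not in check and no legal moves → stalemate.

stalemate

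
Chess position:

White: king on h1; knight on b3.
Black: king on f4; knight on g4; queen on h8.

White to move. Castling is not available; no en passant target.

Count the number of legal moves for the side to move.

White to move; king on h1.
In check: yes, from the black queen on h8.
Legal moves: Kg2, Kg1.
Count: 2.

2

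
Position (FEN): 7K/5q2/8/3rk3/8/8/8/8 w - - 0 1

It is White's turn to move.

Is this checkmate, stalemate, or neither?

White to move; white king on h8.
In check: no.
King squares — g7: attacked by Qf7; h7: attacked by Qf7; g8: attacked by Qf7.
Legal moves for White: none.
Not in check and no legal moves → stalemate.

stalemate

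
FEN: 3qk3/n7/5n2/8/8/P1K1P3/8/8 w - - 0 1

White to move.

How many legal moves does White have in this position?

7

White to move; king on c3.
In check: no.
Legal moves: Kc4, Kb4, Kb3, Kc2, Kb2, e4, a4.
Count: 7.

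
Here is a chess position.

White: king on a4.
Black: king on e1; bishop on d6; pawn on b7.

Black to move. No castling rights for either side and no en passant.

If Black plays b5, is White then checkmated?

After b5: white king on a4; in check: yes, from the black pawn on b5.
White has 3 legal replies: Kxb5, Ka5, Kb3.
In check but a legal move exists → not checkmate.

no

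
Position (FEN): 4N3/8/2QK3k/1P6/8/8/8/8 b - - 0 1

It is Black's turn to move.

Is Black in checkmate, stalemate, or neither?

neither

Black to move; black king on h6.
In check: no.
Legal moves for Black: Kh7, Kg6, Kh5, Kg5.
Black has 4 legal moves and is not in check → neither.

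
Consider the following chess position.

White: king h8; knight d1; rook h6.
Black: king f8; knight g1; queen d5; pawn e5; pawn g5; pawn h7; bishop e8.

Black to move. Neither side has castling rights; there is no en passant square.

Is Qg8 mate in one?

After Qg8: white king on h8; in check: yes, from the black queen on g8.
King squares — g7: attacked by Kf8; h7: attacked by Qg8; g8: attacked by Kf8.
White has no legal moves → checkmate.

yes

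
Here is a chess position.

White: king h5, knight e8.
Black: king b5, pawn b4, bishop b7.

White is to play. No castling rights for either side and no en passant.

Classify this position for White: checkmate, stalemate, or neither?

neither

White to move; white king on h5.
In check: no.
Legal moves for White: Ng7, Nc7+, Nf6, Nd6+, Kh6, Kg6, Kg5, Kh4, Kg4.
White has 9 legal moves and is not in check → neither.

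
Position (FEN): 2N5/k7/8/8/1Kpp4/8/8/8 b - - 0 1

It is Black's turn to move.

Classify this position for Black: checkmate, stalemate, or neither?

Black to move; black king on a7.
In check: yes, from the white knight on c8.
Legal moves for Black: Kb8, Ka8, Kb7, Ka6.
Black is in check but has 4 legal moves → neither.

neither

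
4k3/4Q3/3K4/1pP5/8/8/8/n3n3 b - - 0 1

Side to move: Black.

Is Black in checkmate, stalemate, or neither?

checkmate

Black to move; black king on e8.
In check: yes, from the white queen on e7.
King squares — d7: attacked by Kd6; e7: attacked by Kd6; f7: attacked by Qe7; d8: attacked by Qe7; f8: attacked by Qe7.
Legal moves for Black: none.
In check with no legal moves → checkmate.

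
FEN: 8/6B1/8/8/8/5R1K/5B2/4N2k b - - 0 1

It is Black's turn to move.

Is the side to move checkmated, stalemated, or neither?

Black to move; black king on h1.
In check: no.
King squares — g1: attacked by Bf2; g2: attacked by Ne1; h2: attacked by Kh3.
Legal moves for Black: none.
Not in check and no legal moves → stalemate.

stalemate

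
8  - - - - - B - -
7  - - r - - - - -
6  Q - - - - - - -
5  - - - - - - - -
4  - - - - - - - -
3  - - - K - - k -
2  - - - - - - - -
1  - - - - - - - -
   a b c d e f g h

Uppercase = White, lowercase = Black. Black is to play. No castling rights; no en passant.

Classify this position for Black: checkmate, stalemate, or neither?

neither

Black to move; black king on g3.
In check: no.
Legal moves for Black include: Rc8, Rh7, Rg7, Rf7, Re7, Rd7+, Rb7, Ra7, Rc6, Rc5, Rc4, Rc3+, Rc2, Rc1, Kh4, Kg4, Kf4, Kh3, ... (list truncated; more exist).
Black has legal moves and is not in check → neither.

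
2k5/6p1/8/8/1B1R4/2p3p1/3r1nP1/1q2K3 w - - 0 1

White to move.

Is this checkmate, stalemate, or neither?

checkmate

White to move; white king on e1.
In check: yes, from the black queen on b1.
King squares — d1: attacked by Qb1; f1: attacked by Qb1; d2: attacked by Pc3; e2: attacked by Rd2; f2: attacked by Rd2.
Legal moves for White: none.
In check with no legal moves → checkmate.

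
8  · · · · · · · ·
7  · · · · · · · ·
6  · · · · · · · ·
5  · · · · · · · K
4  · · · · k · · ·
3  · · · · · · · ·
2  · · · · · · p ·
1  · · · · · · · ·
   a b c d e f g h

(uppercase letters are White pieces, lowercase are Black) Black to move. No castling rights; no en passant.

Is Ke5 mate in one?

no

After Ke5: white king on h5; in check: no.
White is not in check, so this cannot be checkmate.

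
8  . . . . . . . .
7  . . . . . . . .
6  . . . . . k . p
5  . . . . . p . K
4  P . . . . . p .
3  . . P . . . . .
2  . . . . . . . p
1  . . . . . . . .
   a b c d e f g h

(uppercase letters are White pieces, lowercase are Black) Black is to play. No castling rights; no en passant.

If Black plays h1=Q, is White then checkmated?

yes

After h1=Q: white king on h5; in check: yes, from the black queen on h1.
King squares — g4: attacked by Pf5; h4: attacked by Qh1; g5: attacked by Kf6; g6: attacked by Kf6; h6: attacked by Qh1.
White has no legal moves → checkmate.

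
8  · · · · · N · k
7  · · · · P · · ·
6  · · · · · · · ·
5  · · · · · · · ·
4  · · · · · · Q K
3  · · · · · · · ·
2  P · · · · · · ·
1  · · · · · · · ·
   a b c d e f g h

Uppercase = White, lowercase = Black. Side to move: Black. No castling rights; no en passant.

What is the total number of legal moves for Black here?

Black to move; king on h8.
In check: no.
Legal moves: none.
Count: 0.

0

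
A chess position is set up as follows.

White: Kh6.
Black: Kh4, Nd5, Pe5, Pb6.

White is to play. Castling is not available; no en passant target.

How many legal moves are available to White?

3

White to move; king on h6.
In check: no.
Legal moves: Kh7, Kg7, Kg6.
Count: 3.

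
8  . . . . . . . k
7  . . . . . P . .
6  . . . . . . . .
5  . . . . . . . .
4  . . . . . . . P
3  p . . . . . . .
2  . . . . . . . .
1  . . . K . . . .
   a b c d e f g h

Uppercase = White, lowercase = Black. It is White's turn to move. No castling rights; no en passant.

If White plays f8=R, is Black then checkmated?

no

After f8=R: black king on h8; in check: yes, from the white rook on f8.
Black has 2 legal replies: Kh7, Kg7.
In check but a legal move exists → not checkmate.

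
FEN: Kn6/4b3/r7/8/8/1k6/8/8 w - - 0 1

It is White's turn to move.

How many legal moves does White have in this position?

2

White to move; king on a8.
In check: yes, from the black rook on a6.
Legal moves: Kxb8, Kb7.
Count: 2.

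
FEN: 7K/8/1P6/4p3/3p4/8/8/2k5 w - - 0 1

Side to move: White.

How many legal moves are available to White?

White to move; king on h8.
In check: no.
Legal moves: Kg8, Kh7, Kg7, b7.
Count: 4.

4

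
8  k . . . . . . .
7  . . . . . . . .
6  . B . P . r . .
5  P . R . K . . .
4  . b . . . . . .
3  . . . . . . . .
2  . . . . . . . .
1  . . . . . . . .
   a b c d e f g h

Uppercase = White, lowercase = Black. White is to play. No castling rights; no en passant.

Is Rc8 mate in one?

After Rc8: black king on a8; in check: yes, from the white rook on c8.
Black has 1 legal reply: Kb7.
In check but a legal move exists → not checkmate.

no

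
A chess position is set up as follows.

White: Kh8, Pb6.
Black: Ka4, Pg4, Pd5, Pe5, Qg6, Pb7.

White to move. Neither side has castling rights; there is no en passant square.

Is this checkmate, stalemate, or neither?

stalemate

White to move; white king on h8.
In check: no.
King squares — g7: attacked by Qg6; h7: attacked by Qg6; g8: attacked by Qg6.
Legal moves for White: none.
Not in check and no legal moves → stalemate.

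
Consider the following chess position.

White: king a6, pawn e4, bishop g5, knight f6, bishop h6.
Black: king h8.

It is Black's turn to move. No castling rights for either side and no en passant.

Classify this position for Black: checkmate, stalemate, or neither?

Black to move; black king on h8.
In check: no.
King squares — g7: attacked by Bh6; h7: attacked by Nf6; g8: attacked by Nf6.
Legal moves for Black: none.
Not in check and no legal moves → stalemate.

stalemate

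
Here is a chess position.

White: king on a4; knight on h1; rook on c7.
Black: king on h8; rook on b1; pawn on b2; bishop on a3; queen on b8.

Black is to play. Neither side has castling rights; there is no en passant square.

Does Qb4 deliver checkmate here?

After Qb4: white king on a4; in check: yes, from the black queen on b4.
King squares — a3: attacked by Qb4; b3: attacked by Qb4; b4: attacked by Ba3; a5: attacked by Qb4; b5: attacked by Qb4.
White has no legal moves → checkmate.

yes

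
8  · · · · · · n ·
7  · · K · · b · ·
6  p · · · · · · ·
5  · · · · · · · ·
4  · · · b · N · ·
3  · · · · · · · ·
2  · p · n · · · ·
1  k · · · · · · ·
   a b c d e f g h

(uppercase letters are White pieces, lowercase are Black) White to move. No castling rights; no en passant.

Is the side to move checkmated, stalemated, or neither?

White to move; white king on c7.
In check: no.
Legal moves for White: Kd8, Kc8, Kb8, Kd7, Kb7, Kd6, Kc6, Ng6, Ne6, Nh5, Nd5, Nh3, Nd3, Ng2, Ne2.
White has 15 legal moves and is not in check → neither.

neither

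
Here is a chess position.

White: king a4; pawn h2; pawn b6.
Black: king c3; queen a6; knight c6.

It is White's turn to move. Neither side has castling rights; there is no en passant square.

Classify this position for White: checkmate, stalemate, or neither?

White to move; white king on a4.
In check: yes, from the black queen on a6.
King squares — a3: attacked by Qa6; b3: attacked by Kc3; b4: attacked by Kc3; a5: attacked by Qa6; b5: attacked by Qa6.
Legal moves for White: none.
In check with no legal moves → checkmate.

checkmate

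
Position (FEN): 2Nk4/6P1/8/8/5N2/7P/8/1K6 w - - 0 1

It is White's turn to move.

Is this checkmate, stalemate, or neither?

neither

White to move; white king on b1.
In check: no.
Legal moves for White include: Ne7, Na7, Nd6, Nb6, Ng6, Ne6+, Nh5, Nd5, Nd3, Ng2, Ne2, Kc2, Kb2, Ka2, Kc1, Ka1, g8=Q+, g8=R+, ... (list truncated; more exist).
White has legal moves and is not in check → neither.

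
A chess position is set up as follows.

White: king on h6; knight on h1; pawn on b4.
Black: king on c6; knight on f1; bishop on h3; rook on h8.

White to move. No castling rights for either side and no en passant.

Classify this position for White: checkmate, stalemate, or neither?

neither

White to move; white king on h6.
In check: yes, from the black rook on h8.
King squares — g5: available; h5: attacked by Rh8; g6: available; g7: available; h7: attacked by Rh8.
Legal moves for White: Kg7, Kg6, Kg5.
White is in check but has 3 legal moves → neither.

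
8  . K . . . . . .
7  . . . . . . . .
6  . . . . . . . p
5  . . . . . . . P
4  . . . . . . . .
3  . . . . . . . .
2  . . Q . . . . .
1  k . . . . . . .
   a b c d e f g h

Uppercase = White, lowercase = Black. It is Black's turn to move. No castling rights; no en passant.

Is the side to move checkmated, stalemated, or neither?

Black to move; black king on a1.
In check: no.
King squares — b1: attacked by Qc2; a2: attacked by Qc2; b2: attacked by Qc2.
Legal moves for Black: none.
Not in check and no legal moves → stalemate.

stalemate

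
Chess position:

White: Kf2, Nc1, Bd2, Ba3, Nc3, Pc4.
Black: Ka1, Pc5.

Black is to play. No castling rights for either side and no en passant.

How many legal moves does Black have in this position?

Black to move; king on a1.
In check: no.
Legal moves: none.
Count: 0.

0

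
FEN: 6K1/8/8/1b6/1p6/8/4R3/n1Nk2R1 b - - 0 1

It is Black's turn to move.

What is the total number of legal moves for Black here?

0

Black to move; king on d1.
In check: yes, from the white rook on g1.
Legal moves: none.
Count: 0.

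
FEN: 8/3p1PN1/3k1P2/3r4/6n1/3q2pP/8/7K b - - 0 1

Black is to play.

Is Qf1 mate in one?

After Qf1: white king on h1; in check: yes, from the black queen on f1.
King squares — g1: attacked by Qf1; g2: attacked by Qf1; h2: attacked by Pg3.
White has no legal moves → checkmate.

yes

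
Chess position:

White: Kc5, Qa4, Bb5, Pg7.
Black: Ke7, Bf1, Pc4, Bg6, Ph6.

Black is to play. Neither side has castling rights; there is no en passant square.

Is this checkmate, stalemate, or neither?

neither

Black to move; black king on e7.
In check: no.
Legal moves for Black include: Kd8, Kf7, Kf6, Ke6, Be8, Bh7, Bf7, Bh5, Bf5, Be4, Bgd3, Bc2, Bb1, Bh3, Bfd3, Bg2, Be2, h5, ... (list truncated; more exist).
Black has legal moves and is not in check → neither.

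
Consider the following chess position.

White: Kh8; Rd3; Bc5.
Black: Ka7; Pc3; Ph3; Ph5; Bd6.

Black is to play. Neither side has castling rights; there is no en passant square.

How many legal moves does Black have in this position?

5

Black to move; king on a7.
In check: yes, from the white bishop on c5.
Legal moves: Kb8, Ka8, Kb7, Ka6, Bxc5.
Count: 5.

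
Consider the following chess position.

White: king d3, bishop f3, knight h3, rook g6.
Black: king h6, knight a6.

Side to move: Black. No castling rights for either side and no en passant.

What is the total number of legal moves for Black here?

2

Black to move; king on h6.
In check: yes, from the white rook on g6.
Legal moves: Kh7, Kxg6.
Count: 2.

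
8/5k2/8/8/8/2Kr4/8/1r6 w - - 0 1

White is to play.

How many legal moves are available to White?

3

White to move; king on c3.
In check: yes, from the black rook on d3.
Legal moves: Kc4, Kxd3, Kc2.
Count: 3.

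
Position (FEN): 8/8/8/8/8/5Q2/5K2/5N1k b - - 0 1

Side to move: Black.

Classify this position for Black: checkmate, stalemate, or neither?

checkmate

Black to move; black king on h1.
In check: yes, from the white queen on f3.
King squares — g1: attacked by Kf2; g2: attacked by Kf2; h2: attacked by Nf1.
Legal moves for Black: none.
In check with no legal moves → checkmate.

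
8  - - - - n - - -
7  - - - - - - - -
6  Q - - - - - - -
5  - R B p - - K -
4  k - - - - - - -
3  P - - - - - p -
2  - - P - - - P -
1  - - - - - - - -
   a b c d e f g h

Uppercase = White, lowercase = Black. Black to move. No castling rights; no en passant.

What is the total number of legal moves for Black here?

0

Black to move; king on a4.
In check: yes, from the white queen on a6.
Legal moves: none.
Count: 0.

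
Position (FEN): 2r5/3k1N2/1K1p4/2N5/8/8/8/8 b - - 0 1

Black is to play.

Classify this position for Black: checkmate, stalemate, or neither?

neither

Black to move; black king on d7.
In check: yes, from the white knight on c5.
King squares — c6: attacked by Kb6; d6: own pawn; e6: attacked by Nc5; c7: attacked by Kb6; e7: available; c8: own rook; d8: attacked by Nf7; e8: available.
Legal moves for Black: Ke8, Ke7, Rxc5, dxc5.
Black is in check but has 4 legal moves → neither.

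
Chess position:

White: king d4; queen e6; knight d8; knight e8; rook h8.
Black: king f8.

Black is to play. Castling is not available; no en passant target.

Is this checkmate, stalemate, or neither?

checkmate

Black to move; black king on f8.
In check: yes, from the white rook on h8.
King squares — e7: attacked by Qe6; f7: attacked by Qe6; g7: attacked by Ne8; e8: attacked by Qe6; g8: attacked by Qe6.
Legal moves for Black: none.
In check with no legal moves → checkmate.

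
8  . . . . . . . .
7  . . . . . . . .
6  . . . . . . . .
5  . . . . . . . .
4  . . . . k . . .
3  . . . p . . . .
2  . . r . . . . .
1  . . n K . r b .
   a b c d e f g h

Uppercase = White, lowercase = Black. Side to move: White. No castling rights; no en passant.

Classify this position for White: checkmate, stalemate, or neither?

White to move; white king on d1.
In check: yes, from the black rook on f1.
King squares — c1: attacked by Rf1; e1: attacked by Rf1; c2: attacked by Pd3; d2: attacked by Rc2; e2: attacked by Nc1.
Legal moves for White: none.
In check with no legal moves → checkmate.

checkmate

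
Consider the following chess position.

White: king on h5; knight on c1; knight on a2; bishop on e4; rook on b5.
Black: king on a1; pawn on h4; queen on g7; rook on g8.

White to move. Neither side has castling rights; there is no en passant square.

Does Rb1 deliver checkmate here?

yes

After Rb1: black king on a1; in check: yes, from the white rook on b1.
King squares — b1: attacked by Be4; a2: attacked by Nc1; b2: attacked by Rb1.
Black has no legal moves → checkmate.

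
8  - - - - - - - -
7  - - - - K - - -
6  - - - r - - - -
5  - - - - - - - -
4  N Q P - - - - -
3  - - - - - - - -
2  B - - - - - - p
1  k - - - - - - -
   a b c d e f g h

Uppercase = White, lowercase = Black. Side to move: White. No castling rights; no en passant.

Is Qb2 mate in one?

After Qb2: black king on a1; in check: yes, from the white queen on b2.
King squares — b1: attacked by Ba2; a2: attacked by Qb2; b2: attacked by Na4.
Black has no legal moves → checkmate.

yes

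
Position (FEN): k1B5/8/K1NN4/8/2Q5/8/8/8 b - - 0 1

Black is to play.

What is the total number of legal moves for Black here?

Black to move; king on a8.
In check: no.
Legal moves: none.
Count: 0.

0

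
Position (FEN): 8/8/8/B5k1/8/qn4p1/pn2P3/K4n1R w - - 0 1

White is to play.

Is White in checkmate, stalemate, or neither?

White to move; white king on a1.
In check: yes, from the black knight on b3.
King squares — b1: attacked by Pa2; a2: attacked by Qa3; b2: attacked by Qa3.
Legal moves for White: none.
In check with no legal moves → checkmate.

checkmate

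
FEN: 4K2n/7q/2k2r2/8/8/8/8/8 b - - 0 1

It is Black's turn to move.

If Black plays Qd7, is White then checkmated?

yes

After Qd7: white king on e8; in check: yes, from the black queen on d7.
King squares — d7: attacked by Kc6; e7: attacked by Qd7; f7: attacked by Rf6; d8: attacked by Qd7; f8: attacked by Rf6.
White has no legal moves → checkmate.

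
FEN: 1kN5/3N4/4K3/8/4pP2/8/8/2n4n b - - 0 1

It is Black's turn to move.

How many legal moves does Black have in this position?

Black to move; king on b8.
In check: yes, from the white knight on d7.
Legal moves: Kxc8, Ka8, Kc7, Kb7.
Count: 4.

4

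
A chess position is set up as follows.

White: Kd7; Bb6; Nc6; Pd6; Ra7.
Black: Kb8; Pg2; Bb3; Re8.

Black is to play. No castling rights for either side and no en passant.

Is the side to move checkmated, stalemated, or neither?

checkmate

Black to move; black king on b8.
In check: yes, from the white knight on c6.
King squares — a7: attacked by Bb6; b7: attacked by Ra7; c7: attacked by Bb6; a8: attacked by Ra7; c8: attacked by Kd7.
Legal moves for Black: none.
In check with no legal moves → checkmate.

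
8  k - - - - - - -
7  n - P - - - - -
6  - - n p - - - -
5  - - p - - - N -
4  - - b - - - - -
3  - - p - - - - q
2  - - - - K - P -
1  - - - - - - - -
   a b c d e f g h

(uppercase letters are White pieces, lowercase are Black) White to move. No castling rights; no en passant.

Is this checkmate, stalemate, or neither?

neither

White to move; white king on e2.
In check: yes, from the black bishop on c4.
Legal moves for White: Kf2, Ke1, Kd1.
White is in check but has 3 legal moves → neither.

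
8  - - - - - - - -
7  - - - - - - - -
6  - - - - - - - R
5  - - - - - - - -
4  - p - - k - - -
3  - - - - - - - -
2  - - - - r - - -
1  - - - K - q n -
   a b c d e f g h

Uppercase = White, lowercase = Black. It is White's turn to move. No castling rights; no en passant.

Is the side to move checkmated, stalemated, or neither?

checkmate

White to move; white king on d1.
In check: yes, from the black queen on f1.
King squares — c1: attacked by Qf1; e1: attacked by Qf1; c2: attacked by Re2; d2: attacked by Re2; e2: attacked by Qf1.
Legal moves for White: none.
In check with no legal moves → checkmate.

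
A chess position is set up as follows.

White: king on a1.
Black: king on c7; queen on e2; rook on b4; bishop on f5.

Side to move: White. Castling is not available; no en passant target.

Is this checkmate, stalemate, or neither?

White to move; white king on a1.
In check: no.
King squares — b1: attacked by Rb4; a2: attacked by Qe2; b2: attacked by Qe2.
Legal moves for White: none.
Not in check and no legal moves → stalemate.

stalemate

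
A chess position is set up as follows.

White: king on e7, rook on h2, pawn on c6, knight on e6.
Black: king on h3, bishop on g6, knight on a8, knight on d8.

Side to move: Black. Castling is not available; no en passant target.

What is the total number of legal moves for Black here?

Black to move; king on h3.
In check: yes, from the white rook on h2.
Legal moves: Kg4, Kg3, Kxh2.
Count: 3.

3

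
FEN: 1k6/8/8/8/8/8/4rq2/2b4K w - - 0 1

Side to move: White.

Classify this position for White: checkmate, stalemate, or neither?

stalemate

White to move; white king on h1.
In check: no.
King squares — g1: attacked by Qf2; g2: attacked by Qf2; h2: attacked by Qf2.
Legal moves for White: none.
Not in check and no legal moves → stalemate.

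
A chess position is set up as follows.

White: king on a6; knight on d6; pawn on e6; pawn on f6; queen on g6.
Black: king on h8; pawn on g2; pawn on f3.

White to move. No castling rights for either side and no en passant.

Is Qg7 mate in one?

After Qg7: black king on h8; in check: yes, from the white queen on g7.
King squares — g7: attacked by Pf6; h7: attacked by Qg7; g8: attacked by Qg7.
Black has no legal moves → checkmate.

yes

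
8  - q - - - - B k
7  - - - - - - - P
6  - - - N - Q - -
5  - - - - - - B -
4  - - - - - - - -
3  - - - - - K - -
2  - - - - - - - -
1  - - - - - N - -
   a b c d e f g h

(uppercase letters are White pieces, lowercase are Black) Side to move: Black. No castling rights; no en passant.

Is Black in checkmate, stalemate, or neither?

checkmate

Black to move; black king on h8.
In check: yes, from the white queen on f6.
King squares — g7: attacked by Qf6; h7: attacked by Bg8; g8: attacked by Ph7.
Legal moves for Black: none.
In check with no legal moves → checkmate.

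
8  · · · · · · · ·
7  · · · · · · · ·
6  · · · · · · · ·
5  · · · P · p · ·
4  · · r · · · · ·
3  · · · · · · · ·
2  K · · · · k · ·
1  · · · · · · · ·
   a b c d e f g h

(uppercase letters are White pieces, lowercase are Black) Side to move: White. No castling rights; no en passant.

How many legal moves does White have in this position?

6

White to move; king on a2.
In check: no.
Legal moves: Kb3, Ka3, Kb2, Kb1, Ka1, d6.
Count: 6.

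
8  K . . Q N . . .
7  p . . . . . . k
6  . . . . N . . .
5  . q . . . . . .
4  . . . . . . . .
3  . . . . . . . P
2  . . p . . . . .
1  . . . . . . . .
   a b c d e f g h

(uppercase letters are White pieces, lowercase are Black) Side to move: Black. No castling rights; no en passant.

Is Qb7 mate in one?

After Qb7: white king on a8; in check: yes, from the black queen on b7.
White has 1 legal reply: Kxb7.
In check but a legal move exists → not checkmate.

no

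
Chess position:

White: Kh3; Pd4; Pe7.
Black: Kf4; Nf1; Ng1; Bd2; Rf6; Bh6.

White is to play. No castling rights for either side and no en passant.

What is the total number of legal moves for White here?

2

White to move; king on h3.
In check: yes, from the black knight on g1.
Legal moves: Kh4, Kg2.
Count: 2.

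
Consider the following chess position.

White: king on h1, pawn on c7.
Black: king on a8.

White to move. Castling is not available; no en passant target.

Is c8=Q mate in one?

no

After c8=Q: black king on a8; in check: yes, from the white queen on c8.
Black has 1 legal reply: Ka7.
In check but a legal move exists → not checkmate.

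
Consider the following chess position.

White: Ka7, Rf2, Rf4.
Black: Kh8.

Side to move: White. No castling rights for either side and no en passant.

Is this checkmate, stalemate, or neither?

neither

White to move; white king on a7.
In check: no.
Legal moves for White include: Kb8, Ka8, Kb7, Kb6, Ka6, Rf8+, Rf7, Rf6, Rf5, Rh4+, Rg4, Re4, Rd4, Rc4, Rb4, Ra4, R4f3, R2f3, ... (list truncated; more exist).
White has legal moves and is not in check → neither.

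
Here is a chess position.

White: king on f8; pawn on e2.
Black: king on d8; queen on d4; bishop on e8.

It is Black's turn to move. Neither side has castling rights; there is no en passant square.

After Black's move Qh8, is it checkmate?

After Qh8: white king on f8; in check: yes, from the black queen on h8.
King squares — e7: attacked by Kd8; f7: attacked by Be8; g7: attacked by Qh8; e8: attacked by Kd8; g8: attacked by Qh8.
White has no legal moves → checkmate.

yes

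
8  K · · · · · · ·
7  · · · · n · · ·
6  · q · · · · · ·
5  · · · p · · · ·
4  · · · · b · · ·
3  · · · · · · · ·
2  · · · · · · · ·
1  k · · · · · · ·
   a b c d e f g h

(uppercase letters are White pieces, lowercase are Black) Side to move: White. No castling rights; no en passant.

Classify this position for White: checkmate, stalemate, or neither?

White to move; white king on a8.
In check: no.
King squares — a7: attacked by Qb6; b7: attacked by Qb6; b8: attacked by Qb6.
Legal moves for White: none.
Not in check and no legal moves → stalemate.

stalemate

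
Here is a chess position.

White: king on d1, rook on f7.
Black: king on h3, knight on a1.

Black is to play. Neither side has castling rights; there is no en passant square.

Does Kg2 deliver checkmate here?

After Kg2: white king on d1; in check: no.
White is not in check, so this cannot be checkmate.

no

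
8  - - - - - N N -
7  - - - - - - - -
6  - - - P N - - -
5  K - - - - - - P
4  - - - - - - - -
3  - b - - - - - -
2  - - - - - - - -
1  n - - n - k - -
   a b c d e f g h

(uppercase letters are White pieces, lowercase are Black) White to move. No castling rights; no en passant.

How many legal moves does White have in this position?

White to move; king on a5.
In check: no.
Legal moves: Ne7, Nh6, Nf6, Nh7, Nd7, Ng6, Nd8, Ng7, Nc7, Ng5, Nc5, Nf4, Nd4, Kb6, Ka6, Kb5, Kb4, d7, h6.
Count: 19.

19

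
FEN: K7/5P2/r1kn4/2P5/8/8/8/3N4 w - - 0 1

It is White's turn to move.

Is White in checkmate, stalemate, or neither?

neither

White to move; white king on a8.
In check: yes, from the black rook on a6.
Legal moves for White: Kb8.
White is in check but has 1 legal move → neither.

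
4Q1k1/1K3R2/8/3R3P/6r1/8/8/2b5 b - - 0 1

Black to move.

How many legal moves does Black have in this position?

Black to move; king on g8.
In check: yes, from the white queen on e8.
Legal moves: none.
Count: 0.

0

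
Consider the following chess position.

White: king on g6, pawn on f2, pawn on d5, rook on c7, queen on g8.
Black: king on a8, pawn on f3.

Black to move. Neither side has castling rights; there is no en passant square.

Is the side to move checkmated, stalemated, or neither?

Black to move; black king on a8.
In check: yes, from the white queen on g8.
King squares — a7: attacked by Rc7; b7: attacked by Rc7; b8: attacked by Qg8.
Legal moves for Black: none.
In check with no legal moves → checkmate.

checkmate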